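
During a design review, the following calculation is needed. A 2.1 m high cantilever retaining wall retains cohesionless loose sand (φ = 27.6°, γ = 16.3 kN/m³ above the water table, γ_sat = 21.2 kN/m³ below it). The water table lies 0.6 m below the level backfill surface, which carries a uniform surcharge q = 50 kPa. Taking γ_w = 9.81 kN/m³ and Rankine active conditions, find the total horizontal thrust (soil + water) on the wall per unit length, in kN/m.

60.7 kN/m

K_a = tan²(45° − φ/2) = 0.3668.
γ' = 21.2 − 9.81 = 11.39 kN/m³. h₂ = H − d_w = 1.5 m.
σ'_h: at surface K_a·q = 18.34; at WT K_a(q+γd_w) = 21.93; at base K_a(q+γd_w+γ'h₂) = 28.19 kPa.
P₁ = ½(18.34+21.93)×0.6 = 12.08; P₂ = ½(21.93+28.19)×1.5 = 37.59; P_w = ½γ_w h₂² = 11.04.
Total = 12.08+37.59+11.04 = 60.70 kN/m.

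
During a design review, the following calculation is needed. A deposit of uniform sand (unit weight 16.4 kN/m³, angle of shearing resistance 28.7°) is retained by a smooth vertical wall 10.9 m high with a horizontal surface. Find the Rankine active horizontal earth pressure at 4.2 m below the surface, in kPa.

K_a = (1 − sin φ)/(1 + sin φ) = 0.3511.
σ_h = K_a γ z = 0.3511 × 16.4 × 4.2 = 24.19 kPa.

24.2 kPa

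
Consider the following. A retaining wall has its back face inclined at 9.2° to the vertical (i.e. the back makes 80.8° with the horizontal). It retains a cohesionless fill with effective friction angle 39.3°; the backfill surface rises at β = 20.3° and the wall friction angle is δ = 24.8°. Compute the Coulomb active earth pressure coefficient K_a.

K_a = sin²(α+φ) / [sin²α · sin(α−δ) · (1 + √{sin(φ+δ)sin(φ−β) / (sin(α−δ)sin(α+β))})²].
With α = 80.8°, φ = 39.3°, δ = 24.8°, β = 20.3°: K_a = 0.3619.

0.362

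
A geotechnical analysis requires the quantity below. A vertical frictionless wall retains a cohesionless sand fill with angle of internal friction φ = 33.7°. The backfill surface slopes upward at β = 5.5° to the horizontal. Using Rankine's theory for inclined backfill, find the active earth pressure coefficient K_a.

K_a = cos β · (cos β − √(cos²β − cos²φ)) / (cos β + √(cos²β − cos²φ)).
cos β = 0.9954, cos φ = 0.8320, √(cos²β − cos²φ) = 0.5465.
K_a = 0.9954 × (0.9954 − 0.5465)/(0.9954 + 0.5465) = 0.2898.

0.290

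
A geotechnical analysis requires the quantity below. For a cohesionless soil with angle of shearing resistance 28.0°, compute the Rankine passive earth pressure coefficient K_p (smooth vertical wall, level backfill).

K_p = (1 + sin φ)/(1 − sin φ) = tan²(45° + 28.0°/2) = 2.770.

2.77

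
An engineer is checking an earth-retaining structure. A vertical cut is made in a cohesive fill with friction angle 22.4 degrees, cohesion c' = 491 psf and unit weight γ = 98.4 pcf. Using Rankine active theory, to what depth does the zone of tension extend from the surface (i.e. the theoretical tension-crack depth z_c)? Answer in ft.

14.9 ft

K_a = tan²(45° − 22.4°/2) = 0.4482; √K_a = 0.6694.
The active pressure is zero where K_a γ z = 2c√K_a, so z_c = 2c/(γ√K_a) = 2×491/(98.4×0.6694) = 14.91 ft.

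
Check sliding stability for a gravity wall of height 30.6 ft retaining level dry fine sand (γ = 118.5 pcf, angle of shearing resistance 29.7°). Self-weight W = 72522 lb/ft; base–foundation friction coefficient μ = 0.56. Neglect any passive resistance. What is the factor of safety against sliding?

2.17

K_a = tan²(45° − 29.7°/2) = 0.3374.
P_a = ½K_aγH² = 0.5×0.3374×118.5×30.6² = 18720 lb/ft, acting at H/3 = 10.20 ft above the base.
FS_sliding = μW / P_a = 0.56×72522 / 18720 = 2.170.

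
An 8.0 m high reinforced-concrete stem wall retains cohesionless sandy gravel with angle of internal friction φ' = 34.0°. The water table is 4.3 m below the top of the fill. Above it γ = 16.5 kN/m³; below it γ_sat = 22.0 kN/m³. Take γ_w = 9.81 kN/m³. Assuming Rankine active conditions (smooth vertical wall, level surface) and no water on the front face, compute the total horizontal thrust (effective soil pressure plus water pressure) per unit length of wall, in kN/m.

K_a = tan²(45° − φ/2) = 0.2827.
γ' = 22.0 − 9.81 = 12.19 kN/m³. Depth below WT = 3.7 m.
σ'_h at WT = K_a γ d_w = 20.06 kPa; at base = 20.06 + K_a γ' × 3.7 = 32.81 kPa.
P₁ (0–4.3 m) = ½×20.06×4.3 = 43.13. P₂ (4.3–8.0 m) = ½(20.06+32.81)×3.7 = 97.81.
P_w = ½ γ_w h₂² = 0.5×9.81×3.7² = 67.15. Total = 43.13+97.81+67.15 = 208.1 kN/m.

208 kN/m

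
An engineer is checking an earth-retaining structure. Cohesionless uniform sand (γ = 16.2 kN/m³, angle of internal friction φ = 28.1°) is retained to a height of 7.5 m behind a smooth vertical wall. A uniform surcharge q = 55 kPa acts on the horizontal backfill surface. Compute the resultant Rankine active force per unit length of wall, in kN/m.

K_a = tan²(45° − φ/2) = 0.3596.
Soil triangle: ½ K_a γ H² = 0.5×0.3596×16.2×7.5² = 163.8 kN/m.
Surcharge rectangle: K_a q H = 0.3596×55×7.5 = 148.3 kN/m.
Total = 163.8 + 148.3 = 312.2 kN/m.

312 kN/m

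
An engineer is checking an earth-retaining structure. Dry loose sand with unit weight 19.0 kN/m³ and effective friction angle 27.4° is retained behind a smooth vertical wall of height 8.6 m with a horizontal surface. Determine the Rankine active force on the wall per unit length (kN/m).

K_a = tan²(45° − φ/2) = 0.3697.
P_a = ½ K_a γ H² = 0.5 × 0.3697 × 19.0 × 8.6² = 259.7 kN/m.

260 kN/m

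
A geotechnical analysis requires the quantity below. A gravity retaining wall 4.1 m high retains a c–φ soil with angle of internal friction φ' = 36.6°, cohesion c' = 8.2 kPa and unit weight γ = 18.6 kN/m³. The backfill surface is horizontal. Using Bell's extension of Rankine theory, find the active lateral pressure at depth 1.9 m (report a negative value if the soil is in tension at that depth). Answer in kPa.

K_a = (1 − sin φ)/(1 + sin φ) = 0.2530.
σ_a = K_a γ z − 2c√K_a = 0.2530×18.6×1.9 − 2×8.2×0.5029 = 0.6911 kPa.

0.691 kPa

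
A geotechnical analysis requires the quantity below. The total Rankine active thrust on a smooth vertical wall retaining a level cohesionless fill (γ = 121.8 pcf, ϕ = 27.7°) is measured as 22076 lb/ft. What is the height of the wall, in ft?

31.5 ft

K_a = 0.3653. P_a = ½ K_a γ H² ⇒ H = √(2P_a/(K_a γ)).
H = √(2×22076/(0.3653×121.8)) = 31.50 ft.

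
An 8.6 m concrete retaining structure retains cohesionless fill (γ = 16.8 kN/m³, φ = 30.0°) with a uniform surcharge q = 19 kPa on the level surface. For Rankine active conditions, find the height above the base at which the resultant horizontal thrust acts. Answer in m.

3.17 m

K_a = 0.3333.
Triangular part P₁ = ½K_aγH² = 207.1 at H/3 = 2.867 m; rectangular part P₂ = K_a q H = 54.47 at H/2 = 4.300 m.
ȳ = (P₁·2.867 + P₂·4.300)/(P₁+P₂) = 3.165 m.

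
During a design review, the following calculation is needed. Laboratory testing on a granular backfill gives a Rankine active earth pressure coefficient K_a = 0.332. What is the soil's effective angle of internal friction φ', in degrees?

K_a = tan²(45° − φ/2) ⇒ 45° − φ/2 = arctan(√0.332) = 29.95°.
φ = 2(45° − 29.95°) = 30.10°.

30.1°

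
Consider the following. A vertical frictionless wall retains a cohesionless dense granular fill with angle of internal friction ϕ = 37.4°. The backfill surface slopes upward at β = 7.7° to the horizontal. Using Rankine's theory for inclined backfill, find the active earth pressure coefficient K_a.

K_a = cos β · (cos β − √(cos²β − cos²φ)) / (cos β + √(cos²β − cos²φ)).
cos β = 0.9910, cos φ = 0.7944, √(cos²β − cos²φ) = 0.5924.
K_a = 0.9910 × (0.9910 − 0.5924)/(0.9910 + 0.5924) = 0.2494.

0.249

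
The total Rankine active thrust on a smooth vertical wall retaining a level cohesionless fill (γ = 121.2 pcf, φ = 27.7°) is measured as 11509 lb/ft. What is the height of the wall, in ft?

K_a = 0.3653. P_a = ½ K_a γ H² ⇒ H = √(2P_a/(K_a γ)).
H = √(2×11509/(0.3653×121.2)) = 22.80 ft.

22.8 ft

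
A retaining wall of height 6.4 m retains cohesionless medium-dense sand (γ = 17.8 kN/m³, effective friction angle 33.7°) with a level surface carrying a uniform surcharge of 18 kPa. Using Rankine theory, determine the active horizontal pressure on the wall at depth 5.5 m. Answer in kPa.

33.2 kPa

K_a = (1 − sin φ)/(1 + sin φ) = 0.2863.
σ_v = γz + q = 17.8 × 5.5 + 18 = 115.9 kPa.
σ_h = K_a σ_v = 0.2863 × 115.9 = 33.18 kPa.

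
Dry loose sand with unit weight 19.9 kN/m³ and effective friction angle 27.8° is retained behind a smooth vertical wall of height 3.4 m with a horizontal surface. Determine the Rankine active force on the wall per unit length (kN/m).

K_a = tan²(45° − φ/2) = 0.3639.
P_a = ½ K_a γ H² = 0.5 × 0.3639 × 19.9 × 3.4² = 41.86 kN/m.

41.9 kN/m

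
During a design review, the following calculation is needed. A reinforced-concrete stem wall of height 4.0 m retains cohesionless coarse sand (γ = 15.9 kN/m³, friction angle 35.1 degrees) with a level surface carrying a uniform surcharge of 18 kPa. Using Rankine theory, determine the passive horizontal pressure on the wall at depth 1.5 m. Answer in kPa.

K_p = (1 + sin φ)/(1 − sin φ) = 3.706.
σ_v = γz + q = 15.9 × 1.5 + 18 = 41.85 kPa.
σ_h = K_p σ_v = 3.706 × 41.85 = 155.1 kPa.

155 kPa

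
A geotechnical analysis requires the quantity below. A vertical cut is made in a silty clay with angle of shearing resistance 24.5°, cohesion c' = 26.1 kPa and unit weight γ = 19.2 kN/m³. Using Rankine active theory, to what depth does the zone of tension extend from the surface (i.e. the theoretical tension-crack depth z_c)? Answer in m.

4.23 m

K_a = tan²(45° − 24.5°/2) = 0.4137; √K_a = 0.6432.
The active pressure is zero where K_a γ z = 2c√K_a, so z_c = 2c/(γ√K_a) = 2×26.1/(19.2×0.6432) = 4.227 m.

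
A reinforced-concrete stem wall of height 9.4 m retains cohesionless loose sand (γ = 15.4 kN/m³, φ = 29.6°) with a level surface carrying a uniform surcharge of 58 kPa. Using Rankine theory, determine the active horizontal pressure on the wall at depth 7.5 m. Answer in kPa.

58.8 kPa

K_a = (1 − sin φ)/(1 + sin φ) = 0.3387.
σ_v = γz + q = 15.4 × 7.5 + 58 = 173.5 kPa.
σ_h = K_a σ_v = 0.3387 × 173.5 = 58.77 kPa.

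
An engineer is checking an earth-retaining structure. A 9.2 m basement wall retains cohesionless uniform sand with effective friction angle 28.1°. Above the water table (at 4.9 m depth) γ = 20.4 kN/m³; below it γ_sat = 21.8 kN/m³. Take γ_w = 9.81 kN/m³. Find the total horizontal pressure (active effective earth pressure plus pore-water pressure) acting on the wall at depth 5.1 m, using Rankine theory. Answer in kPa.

38.8 kPa

K_a = (1 − sin φ)/(1 + sin φ) = 0.3596.
γ' = 21.8 − 9.81 = 11.99 kN/m³.
Effective vertical stress at 5.1 m: σ'_v = 20.4×4.9 + 11.99×0.200 = 102.4 kPa.
σ'_h = K_a σ'_v = 0.3596 × 102.4 = 36.81 kPa; u = γ_w × 0.200 = 1.962 kPa.
Total σ_h = 36.81 + 1.962 = 38.77 kPa.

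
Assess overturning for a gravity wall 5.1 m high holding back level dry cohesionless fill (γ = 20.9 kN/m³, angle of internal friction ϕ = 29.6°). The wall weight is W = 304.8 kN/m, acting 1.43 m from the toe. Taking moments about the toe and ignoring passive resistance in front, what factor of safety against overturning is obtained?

K_a = tan²(45° − 29.6°/2) = 0.3387.
P_a = ½K_aγH² = 0.5×0.3387×20.9×5.1² = 92.07 kN/m, acting at H/3 = 1.700 m above the base.
Overturning moment M_o = P_a × H/3 = 92.07 × 1.700 = 156.5.
Resisting moment M_r = W × 1.43 = 304.8 × 1.43 = 435.9.
FS_overturning = M_r/M_o = 435.9/156.5 = 2.785.

2.78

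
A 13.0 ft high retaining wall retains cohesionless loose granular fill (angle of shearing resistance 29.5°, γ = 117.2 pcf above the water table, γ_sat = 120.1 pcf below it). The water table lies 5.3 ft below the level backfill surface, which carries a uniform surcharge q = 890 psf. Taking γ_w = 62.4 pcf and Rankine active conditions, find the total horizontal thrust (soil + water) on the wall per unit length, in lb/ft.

K_a = tan²(45° − φ/2) = 0.3401.
γ' = 120.1 − 62.4 = 57.70 pcf. h₂ = H − d_w = 7.7 ft.
σ'_h: at surface K_a·q = 302.7; at WT K_a(q+γd_w) = 513.9; at base K_a(q+γd_w+γ'h₂) = 665.1 psf.
P₁ = ½(302.7+513.9)×5.3 = 2164; P₂ = ½(513.9+665.1)×7.7 = 4539; P_w = ½γ_w h₂² = 1850.
Total = 2164+4539+1850 = 8553 lb/ft.

8550 lb/ft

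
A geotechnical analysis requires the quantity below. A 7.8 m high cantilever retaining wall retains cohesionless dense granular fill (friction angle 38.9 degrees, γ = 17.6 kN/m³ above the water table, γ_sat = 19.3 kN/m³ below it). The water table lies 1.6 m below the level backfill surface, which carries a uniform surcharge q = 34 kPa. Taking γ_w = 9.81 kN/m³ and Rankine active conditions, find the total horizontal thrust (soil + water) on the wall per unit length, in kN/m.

336 kN/m

K_a = tan²(45° − φ/2) = 0.2285.
γ' = 19.3 − 9.81 = 9.490 kN/m³. h₂ = H − d_w = 6.2 m.
σ'_h: at surface K_a·q = 7.770; at WT K_a(q+γd_w) = 14.21; at base K_a(q+γd_w+γ'h₂) = 27.65 kPa.
P₁ = ½(7.770+14.21)×1.6 = 17.58; P₂ = ½(14.21+27.65)×6.2 = 129.8; P_w = ½γ_w h₂² = 188.5.
Total = 17.58+129.8+188.5 = 335.9 kN/m.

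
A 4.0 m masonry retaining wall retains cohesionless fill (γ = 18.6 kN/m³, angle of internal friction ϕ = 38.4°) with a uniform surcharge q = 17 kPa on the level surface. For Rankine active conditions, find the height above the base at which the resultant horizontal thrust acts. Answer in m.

K_a = 0.2337.
Triangular part P₁ = ½K_aγH² = 34.77 at H/3 = 1.333 m; rectangular part P₂ = K_a q H = 15.89 at H/2 = 2.000 m.
ȳ = (P₁·1.333 + P₂·2.000)/(P₁+P₂) = 1.542 m.

1.54 m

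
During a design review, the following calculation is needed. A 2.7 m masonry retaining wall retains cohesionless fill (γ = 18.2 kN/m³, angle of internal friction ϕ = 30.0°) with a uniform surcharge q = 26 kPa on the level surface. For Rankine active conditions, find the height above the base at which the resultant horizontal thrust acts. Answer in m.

K_a = 0.3333.
Triangular part P₁ = ½K_aγH² = 22.11 at H/3 = 0.9000 m; rectangular part P₂ = K_a q H = 23.40 at H/2 = 1.350 m.
ȳ = (P₁·0.9000 + P₂·1.350)/(P₁+P₂) = 1.131 m.

1.13 m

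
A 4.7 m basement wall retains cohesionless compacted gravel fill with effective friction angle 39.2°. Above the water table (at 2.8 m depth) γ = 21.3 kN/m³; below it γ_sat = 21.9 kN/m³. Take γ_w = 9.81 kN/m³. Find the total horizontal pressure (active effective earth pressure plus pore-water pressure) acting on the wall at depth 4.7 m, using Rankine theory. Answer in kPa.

K_a = (1 − sin φ)/(1 + sin φ) = 0.2255.
γ' = 21.9 − 9.81 = 12.09 kN/m³.
Effective vertical stress at 4.7 m: σ'_v = 21.3×2.8 + 12.09×1.90 = 82.61 kPa.
σ'_h = K_a σ'_v = 0.2255 × 82.61 = 18.63 kPa; u = γ_w × 1.90 = 18.64 kPa.
Total σ_h = 18.63 + 18.64 = 37.27 kPa.

37.3 kPa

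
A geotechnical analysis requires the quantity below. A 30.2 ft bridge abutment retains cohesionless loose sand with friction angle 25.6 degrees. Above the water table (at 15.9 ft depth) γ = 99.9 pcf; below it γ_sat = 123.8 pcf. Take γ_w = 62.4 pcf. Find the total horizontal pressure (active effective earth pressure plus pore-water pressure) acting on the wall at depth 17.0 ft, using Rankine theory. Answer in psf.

725 psf

K_a = (1 − sin φ)/(1 + sin φ) = 0.3966.
γ' = 123.8 − 62.4 = 61.40 pcf.
Effective vertical stress at 17.0 ft: σ'_v = 99.9×15.9 + 61.40×1.10 = 1656 psf.
σ'_h = K_a σ'_v = 0.3966 × 1656 = 656.7 psf; u = γ_w × 1.10 = 68.64 psf.
Total σ_h = 656.7 + 68.64 = 725.3 psf.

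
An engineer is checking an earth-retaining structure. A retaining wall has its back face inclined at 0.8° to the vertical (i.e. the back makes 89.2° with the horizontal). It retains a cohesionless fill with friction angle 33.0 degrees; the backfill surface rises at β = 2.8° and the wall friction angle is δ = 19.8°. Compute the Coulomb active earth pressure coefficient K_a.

0.280

K_a = sin²(α+φ) / [sin²α · sin(α−δ) · (1 + √{sin(φ+δ)sin(φ−β) / (sin(α−δ)sin(α+β))})²].
With α = 89.2°, φ = 33.0°, δ = 19.8°, β = 2.8°: K_a = 0.2795.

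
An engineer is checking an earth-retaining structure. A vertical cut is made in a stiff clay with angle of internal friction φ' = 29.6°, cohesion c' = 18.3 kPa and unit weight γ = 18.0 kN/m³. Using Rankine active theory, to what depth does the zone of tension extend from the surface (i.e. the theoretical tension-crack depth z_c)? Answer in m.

3.49 m

K_a = tan²(45° − 29.6°/2) = 0.3387; √K_a = 0.5820.
The active pressure is zero where K_a γ z = 2c√K_a, so z_c = 2c/(γ√K_a) = 2×18.3/(18.0×0.5820) = 3.494 m.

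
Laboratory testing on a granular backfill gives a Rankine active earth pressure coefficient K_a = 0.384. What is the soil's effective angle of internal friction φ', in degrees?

26.4°

K_a = tan²(45° − φ/2) ⇒ 45° − φ/2 = arctan(√0.384) = 31.79°.
φ = 2(45° − 31.79°) = 26.43°.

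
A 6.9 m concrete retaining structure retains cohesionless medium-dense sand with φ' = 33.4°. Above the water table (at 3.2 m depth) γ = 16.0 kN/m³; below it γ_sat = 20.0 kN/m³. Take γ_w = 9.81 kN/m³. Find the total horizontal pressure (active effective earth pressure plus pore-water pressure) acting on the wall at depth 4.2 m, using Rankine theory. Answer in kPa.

K_a = (1 − sin φ)/(1 + sin φ) = 0.2899.
γ' = 20.0 − 9.81 = 10.19 kN/m³.
Effective vertical stress at 4.2 m: σ'_v = 16.0×3.2 + 10.19×1.00 = 61.39 kPa.
σ'_h = K_a σ'_v = 0.2899 × 61.39 = 17.80 kPa; u = γ_w × 1.00 = 9.810 kPa.
Total σ_h = 17.80 + 9.810 = 27.61 kPa.

27.6 kPa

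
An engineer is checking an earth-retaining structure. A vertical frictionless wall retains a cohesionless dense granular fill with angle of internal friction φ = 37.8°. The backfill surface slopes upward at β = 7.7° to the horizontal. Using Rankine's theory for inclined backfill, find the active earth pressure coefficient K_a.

K_a = cos β · (cos β − √(cos²β − cos²φ)) / (cos β + √(cos²β − cos²φ)).
cos β = 0.9910, cos φ = 0.7902, √(cos²β − cos²φ) = 0.5981.
K_a = 0.9910 × (0.9910 − 0.5981)/(0.9910 + 0.5981) = 0.2450.

0.245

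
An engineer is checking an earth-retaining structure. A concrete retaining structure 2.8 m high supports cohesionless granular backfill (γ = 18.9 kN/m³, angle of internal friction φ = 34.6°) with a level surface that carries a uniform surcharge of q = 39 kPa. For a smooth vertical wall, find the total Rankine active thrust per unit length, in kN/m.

50.5 kN/m

K_a = tan²(45° − φ/2) = 0.2756.
Soil triangle: ½ K_a γ H² = 0.5×0.2756×18.9×2.8² = 20.42 kN/m.
Surcharge rectangle: K_a q H = 0.2756×39×2.8 = 30.10 kN/m.
Total = 20.42 + 30.10 = 50.52 kN/m.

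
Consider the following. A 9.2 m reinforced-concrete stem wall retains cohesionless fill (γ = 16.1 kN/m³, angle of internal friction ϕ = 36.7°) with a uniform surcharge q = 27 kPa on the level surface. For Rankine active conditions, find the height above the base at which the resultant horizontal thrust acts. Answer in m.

3.48 m

K_a = 0.2519.
Triangular part P₁ = ½K_aγH² = 171.6 at H/3 = 3.067 m; rectangular part P₂ = K_a q H = 62.56 at H/2 = 4.600 m.
ȳ = (P₁·3.067 + P₂·4.600)/(P₁+P₂) = 3.476 m.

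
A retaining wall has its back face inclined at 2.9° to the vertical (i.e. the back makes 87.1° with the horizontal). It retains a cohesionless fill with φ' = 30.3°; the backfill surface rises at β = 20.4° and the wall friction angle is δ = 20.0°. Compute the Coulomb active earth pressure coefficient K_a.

0.445

K_a = sin²(α+φ) / [sin²α · sin(α−δ) · (1 + √{sin(φ+δ)sin(φ−β) / (sin(α−δ)sin(α+β))})²].
With α = 87.1°, φ = 30.3°, δ = 20.0°, β = 20.4°: K_a = 0.4453.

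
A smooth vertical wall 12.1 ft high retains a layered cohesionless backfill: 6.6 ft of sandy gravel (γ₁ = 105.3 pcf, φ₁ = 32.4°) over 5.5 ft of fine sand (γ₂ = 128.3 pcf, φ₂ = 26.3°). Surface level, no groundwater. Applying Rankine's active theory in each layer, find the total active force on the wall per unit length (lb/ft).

K_a1 = tan²(45°−32.4°/2) = 0.3022; K_a2 = tan²(45°−26.3°/2) = 0.3859.
Layer 1: σ at base = K_a1 γ₁ h₁ = 210.0 psf; P₁ = ½×210.0×6.6 = 693.1.
Layer 2: σ_v at top = γ₁h₁ = 695.0; σ_h top = K_a2×695.0 = 268.2; σ_h base = K_a2×(695.0+128.3×5.5) = 540.5.
P₂ = ½(268.2+540.5)×5.5 = 2224. Total P_a = 693.1+2224 = 2917 lb/ft.

2920 lb/ft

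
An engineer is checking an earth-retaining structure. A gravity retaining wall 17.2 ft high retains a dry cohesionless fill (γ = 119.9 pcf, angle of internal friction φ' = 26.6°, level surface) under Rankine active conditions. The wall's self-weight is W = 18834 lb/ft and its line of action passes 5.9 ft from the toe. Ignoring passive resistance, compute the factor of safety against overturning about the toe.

K_a = tan²(45° − 26.6°/2) = 0.3814.
P_a = ½K_aγH² = 0.5×0.3814×119.9×17.2² = 6765 lb/ft, acting at H/3 = 5.733 ft above the base.
Overturning moment M_o = P_a × H/3 = 6765 × 5.733 = 38790.
Resisting moment M_r = W × 5.9 = 18834 × 5.9 = 111100.
FS_overturning = M_r/M_o = 111100/38790 = 2.865.

2.86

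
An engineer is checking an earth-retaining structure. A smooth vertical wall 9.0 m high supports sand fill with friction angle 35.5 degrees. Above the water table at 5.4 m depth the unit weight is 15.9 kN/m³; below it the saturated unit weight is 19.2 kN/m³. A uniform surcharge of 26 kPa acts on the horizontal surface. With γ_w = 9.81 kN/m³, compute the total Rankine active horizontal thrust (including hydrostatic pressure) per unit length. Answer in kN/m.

K_a = tan²(45° − φ/2) = 0.2653.
γ' = 19.2 − 9.81 = 9.390 kN/m³. h₂ = H − d_w = 3.6 m.
σ'_h: at surface K_a·q = 6.897; at WT K_a(q+γd_w) = 29.67; at base K_a(q+γd_w+γ'h₂) = 38.64 kPa.
P₁ = ½(6.897+29.67)×5.4 = 98.74; P₂ = ½(29.67+38.64)×3.6 = 123.0; P_w = ½γ_w h₂² = 63.57.
Total = 98.74+123.0+63.57 = 285.3 kN/m.

285 kN/m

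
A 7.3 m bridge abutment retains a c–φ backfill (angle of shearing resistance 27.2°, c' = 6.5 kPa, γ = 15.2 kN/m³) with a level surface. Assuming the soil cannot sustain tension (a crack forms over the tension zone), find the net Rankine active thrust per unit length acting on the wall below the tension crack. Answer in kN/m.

K_a = 0.3726; √K_a = 0.6104.
Tension-crack depth z_c = 2c/(γ√K_a) = 2×6.5/(15.2×0.6104) = 1.401 m.
σ_a at base = K_a γ H − 2c√K_a = 0.3726×15.2×7.3 − 2×6.5×0.6104 = 33.41 kPa.
P_a = ½ × 33.41 × (H − z_c) = 0.5×33.41×5.899 = 98.53 kN/m.

98.5 kN/m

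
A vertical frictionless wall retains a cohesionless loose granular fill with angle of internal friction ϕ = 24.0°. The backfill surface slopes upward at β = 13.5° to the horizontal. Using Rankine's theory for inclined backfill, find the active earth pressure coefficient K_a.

0.476

K_a = cos β · (cos β − √(cos²β − cos²φ)) / (cos β + √(cos²β − cos²φ)).
cos β = 0.9724, cos φ = 0.9135, √(cos²β − cos²φ) = 0.3331.
K_a = 0.9724 × (0.9724 − 0.3331)/(0.9724 + 0.3331) = 0.4762.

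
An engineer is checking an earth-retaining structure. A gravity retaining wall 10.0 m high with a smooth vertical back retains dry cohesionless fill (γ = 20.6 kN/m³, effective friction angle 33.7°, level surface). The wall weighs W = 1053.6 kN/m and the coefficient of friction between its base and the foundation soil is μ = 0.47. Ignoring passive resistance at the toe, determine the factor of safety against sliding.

1.68

K_a = tan²(45° − 33.7°/2) = 0.2863.
P_a = ½K_aγH² = 0.5×0.2863×20.6×10.0² = 294.9 kN/m, acting at H/3 = 3.333 m above the base.
FS_sliding = μW / P_a = 0.47×1053.6 / 294.9 = 1.679.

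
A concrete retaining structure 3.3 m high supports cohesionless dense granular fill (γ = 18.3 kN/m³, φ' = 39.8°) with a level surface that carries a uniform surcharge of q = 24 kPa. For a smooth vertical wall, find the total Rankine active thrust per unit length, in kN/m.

K_a = tan²(45° − φ/2) = 0.2194.
Soil triangle: ½ K_a γ H² = 0.5×0.2194×18.3×3.3² = 21.86 kN/m.
Surcharge rectangle: K_a q H = 0.2194×24×3.3 = 17.38 kN/m.
Total = 21.86 + 17.38 = 39.24 kN/m.

39.2 kN/m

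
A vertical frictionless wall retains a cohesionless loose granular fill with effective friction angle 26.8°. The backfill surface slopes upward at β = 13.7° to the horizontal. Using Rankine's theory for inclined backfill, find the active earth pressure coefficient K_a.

K_a = cos β · (cos β − √(cos²β − cos²φ)) / (cos β + √(cos²β − cos²φ)).
cos β = 0.9715, cos φ = 0.8926, √(cos²β − cos²φ) = 0.3837.
K_a = 0.9715 × (0.9715 − 0.3837)/(0.9715 + 0.3837) = 0.4215.

0.421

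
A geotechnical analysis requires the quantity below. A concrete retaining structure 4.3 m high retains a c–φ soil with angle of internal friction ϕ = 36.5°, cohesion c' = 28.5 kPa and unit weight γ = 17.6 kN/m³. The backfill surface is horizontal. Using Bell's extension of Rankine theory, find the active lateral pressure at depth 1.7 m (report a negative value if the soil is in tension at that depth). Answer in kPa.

K_a = (1 − sin φ)/(1 + sin φ) = 0.2541.
σ_a = K_a γ z − 2c√K_a = 0.2541×17.6×1.7 − 2×28.5×0.5040 = -21.13 kPa.

-21.1 kPa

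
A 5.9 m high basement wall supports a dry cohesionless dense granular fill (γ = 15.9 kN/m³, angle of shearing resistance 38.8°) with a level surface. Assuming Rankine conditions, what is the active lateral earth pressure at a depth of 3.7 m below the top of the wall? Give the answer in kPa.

K_a = (1 − sin φ)/(1 + sin φ) = 0.2296.
σ_h = K_a γ z = 0.2296 × 15.9 × 3.7 = 13.50 kPa.

13.5 kPa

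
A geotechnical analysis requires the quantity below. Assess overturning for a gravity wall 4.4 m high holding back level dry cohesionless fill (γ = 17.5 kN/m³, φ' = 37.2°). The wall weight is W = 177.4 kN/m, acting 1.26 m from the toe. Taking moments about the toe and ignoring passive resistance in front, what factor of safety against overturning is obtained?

3.65

K_a = tan²(45° − 37.2°/2) = 0.2464.
P_a = ½K_aγH² = 0.5×0.2464×17.5×4.4² = 41.74 kN/m, acting at H/3 = 1.467 m above the base.
Overturning moment M_o = P_a × H/3 = 41.74 × 1.467 = 61.22.
Resisting moment M_r = W × 1.26 = 177.4 × 1.26 = 223.5.
FS_overturning = M_r/M_o = 223.5/61.22 = 3.651.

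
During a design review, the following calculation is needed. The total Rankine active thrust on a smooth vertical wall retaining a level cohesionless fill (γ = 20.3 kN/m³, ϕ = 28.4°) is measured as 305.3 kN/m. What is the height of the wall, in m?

K_a = 0.3554. P_a = ½ K_a γ H² ⇒ H = √(2P_a/(K_a γ)).
H = √(2×305.3/(0.3554×20.3)) = 9.200 m.

9.20 m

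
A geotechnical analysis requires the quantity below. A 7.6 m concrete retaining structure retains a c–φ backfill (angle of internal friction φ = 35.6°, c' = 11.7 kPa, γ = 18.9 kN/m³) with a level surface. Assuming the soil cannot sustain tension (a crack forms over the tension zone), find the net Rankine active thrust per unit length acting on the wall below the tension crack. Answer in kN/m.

K_a = 0.2641; √K_a = 0.5139.
Tension-crack depth z_c = 2c/(γ√K_a) = 2×11.7/(18.9×0.5139) = 2.409 m.
σ_a at base = K_a γ H − 2c√K_a = 0.2641×18.9×7.6 − 2×11.7×0.5139 = 25.91 kPa.
P_a = ½ × 25.91 × (H − z_c) = 0.5×25.91×5.191 = 67.26 kN/m.

67.3 kN/m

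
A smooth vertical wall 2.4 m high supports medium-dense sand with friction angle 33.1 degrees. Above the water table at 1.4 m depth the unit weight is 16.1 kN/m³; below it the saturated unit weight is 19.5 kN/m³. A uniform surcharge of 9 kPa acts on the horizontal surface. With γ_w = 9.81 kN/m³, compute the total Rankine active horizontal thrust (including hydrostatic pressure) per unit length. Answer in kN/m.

K_a = tan²(45° − φ/2) = 0.2936.
γ' = 19.5 − 9.81 = 9.690 kN/m³. h₂ = H − d_w = 1.0 m.
σ'_h: at surface K_a·q = 2.642; at WT K_a(q+γd_w) = 9.259; at base K_a(q+γd_w+γ'h₂) = 12.10 kPa.
P₁ = ½(2.642+9.259)×1.4 = 8.331; P₂ = ½(9.259+12.10)×1.0 = 10.68; P_w = ½γ_w h₂² = 4.905.
Total = 8.331+10.68+4.905 = 23.92 kN/m.

23.9 kN/m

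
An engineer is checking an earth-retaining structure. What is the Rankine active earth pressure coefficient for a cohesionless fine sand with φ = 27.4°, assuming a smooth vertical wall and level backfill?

K_a = tan²(45° − φ/2) = tan²(31.30°) = 0.3697.

0.370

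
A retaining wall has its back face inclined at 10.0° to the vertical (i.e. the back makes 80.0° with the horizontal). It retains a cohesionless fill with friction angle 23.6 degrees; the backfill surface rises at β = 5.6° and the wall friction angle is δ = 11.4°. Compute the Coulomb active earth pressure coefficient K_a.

K_a = sin²(α+φ) / [sin²α · sin(α−δ) · (1 + √{sin(φ+δ)sin(φ−β) / (sin(α−δ)sin(α+β))})²].
With α = 80.0°, φ = 23.6°, δ = 11.4°, β = 5.6°: K_a = 0.5067.

0.507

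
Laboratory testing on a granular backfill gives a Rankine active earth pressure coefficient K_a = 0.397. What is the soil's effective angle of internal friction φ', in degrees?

25.6°

K_a = tan²(45° − φ/2) ⇒ 45° − φ/2 = arctan(√0.397) = 32.21°.
φ = 2(45° − 32.21°) = 25.57°.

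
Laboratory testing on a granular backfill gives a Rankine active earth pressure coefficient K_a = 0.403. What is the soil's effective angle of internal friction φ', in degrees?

K_a = tan²(45° − φ/2) ⇒ 45° − φ/2 = arctan(√0.403) = 32.41°.
φ = 2(45° − 32.41°) = 25.18°.

25.2°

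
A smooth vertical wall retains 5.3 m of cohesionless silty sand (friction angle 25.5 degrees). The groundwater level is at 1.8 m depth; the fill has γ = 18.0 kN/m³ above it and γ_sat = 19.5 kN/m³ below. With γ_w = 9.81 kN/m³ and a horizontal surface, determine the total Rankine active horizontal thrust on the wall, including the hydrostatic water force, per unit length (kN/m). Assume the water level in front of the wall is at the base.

140 kN/m

K_a = tan²(45° − φ/2) = 0.3981.
γ' = 19.5 − 9.81 = 9.690 kN/m³. Depth below WT = 3.5 m.
σ'_h at WT = K_a γ d_w = 12.90 kPa; at base = 12.90 + K_a γ' × 3.5 = 26.40 kPa.
P₁ (0–1.8 m) = ½×12.90×1.8 = 11.61. P₂ (1.8–5.3 m) = ½(12.90+26.40)×3.5 = 68.77.
P_w = ½ γ_w h₂² = 0.5×9.81×3.5² = 60.09. Total = 11.61+68.77+60.09 = 140.5 kN/m.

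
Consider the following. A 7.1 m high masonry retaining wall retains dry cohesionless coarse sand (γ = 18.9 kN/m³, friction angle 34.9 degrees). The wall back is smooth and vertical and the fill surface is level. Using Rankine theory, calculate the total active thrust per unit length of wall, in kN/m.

K_a = tan²(45° − φ/2) = 0.2721.
P_a = ½ K_a γ H² = 0.5 × 0.2721 × 18.9 × 7.1² = 129.6 kN/m.

130 kN/m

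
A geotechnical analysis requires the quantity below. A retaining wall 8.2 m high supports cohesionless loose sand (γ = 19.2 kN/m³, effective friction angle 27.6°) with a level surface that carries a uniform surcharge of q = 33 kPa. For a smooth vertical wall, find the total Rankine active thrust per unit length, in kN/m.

336 kN/m

K_a = tan²(45° − φ/2) = 0.3668.
Soil triangle: ½ K_a γ H² = 0.5×0.3668×19.2×8.2² = 236.8 kN/m.
Surcharge rectangle: K_a q H = 0.3668×33×8.2 = 99.25 kN/m.
Total = 236.8 + 99.25 = 336.0 kN/m.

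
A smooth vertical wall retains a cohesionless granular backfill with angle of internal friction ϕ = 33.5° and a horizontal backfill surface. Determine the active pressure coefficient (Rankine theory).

0.289

K_a = (1 − sin φ)/(1 + sin φ) = (1 − sin 33.5°)/(1 + sin 33.5°) = 0.2887.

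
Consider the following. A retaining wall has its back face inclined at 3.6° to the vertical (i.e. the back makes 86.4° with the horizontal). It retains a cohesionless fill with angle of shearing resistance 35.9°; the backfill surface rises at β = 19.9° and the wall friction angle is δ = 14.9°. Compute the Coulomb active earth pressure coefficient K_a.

0.343

K_a = sin²(α+φ) / [sin²α · sin(α−δ) · (1 + √{sin(φ+δ)sin(φ−β) / (sin(α−δ)sin(α+β))})²].
With α = 86.4°, φ = 35.9°, δ = 14.9°, β = 19.9°: K_a = 0.3433.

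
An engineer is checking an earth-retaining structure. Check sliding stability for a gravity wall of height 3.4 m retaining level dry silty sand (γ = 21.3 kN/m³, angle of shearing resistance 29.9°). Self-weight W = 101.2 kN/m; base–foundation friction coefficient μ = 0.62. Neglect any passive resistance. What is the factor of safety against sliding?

1.52

K_a = tan²(45° − 29.9°/2) = 0.3347.
P_a = ½K_aγH² = 0.5×0.3347×21.3×3.4² = 41.20 kN/m, acting at H/3 = 1.133 m above the base.
FS_sliding = μW / P_a = 0.62×101.2 / 41.20 = 1.523.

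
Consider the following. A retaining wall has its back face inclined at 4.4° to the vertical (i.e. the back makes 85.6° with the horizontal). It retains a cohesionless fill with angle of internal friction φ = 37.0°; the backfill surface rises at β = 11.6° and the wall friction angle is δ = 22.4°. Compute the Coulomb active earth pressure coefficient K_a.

0.295

K_a = sin²(α+φ) / [sin²α · sin(α−δ) · (1 + √{sin(φ+δ)sin(φ−β) / (sin(α−δ)sin(α+β))})²].
With α = 85.6°, φ = 37.0°, δ = 22.4°, β = 11.6°: K_a = 0.2953.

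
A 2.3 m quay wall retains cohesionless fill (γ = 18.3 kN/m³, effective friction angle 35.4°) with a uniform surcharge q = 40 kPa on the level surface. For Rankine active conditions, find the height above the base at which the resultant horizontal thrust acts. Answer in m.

K_a = 0.2664.
Triangular part P₁ = ½K_aγH² = 12.89 at H/3 = 0.7667 m; rectangular part P₂ = K_a q H = 24.51 at H/2 = 1.150 m.
ȳ = (P₁·0.7667 + P₂·1.150)/(P₁+P₂) = 1.018 m.

1.02 m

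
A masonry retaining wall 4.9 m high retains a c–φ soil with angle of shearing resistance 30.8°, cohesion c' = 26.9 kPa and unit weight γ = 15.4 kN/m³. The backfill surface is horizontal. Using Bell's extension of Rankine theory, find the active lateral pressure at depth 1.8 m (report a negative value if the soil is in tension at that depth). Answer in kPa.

K_a = (1 − sin φ)/(1 + sin φ) = 0.3227.
σ_a = K_a γ z − 2c√K_a = 0.3227×15.4×1.8 − 2×26.9×0.5681 = -21.62 kPa.

-21.6 kPa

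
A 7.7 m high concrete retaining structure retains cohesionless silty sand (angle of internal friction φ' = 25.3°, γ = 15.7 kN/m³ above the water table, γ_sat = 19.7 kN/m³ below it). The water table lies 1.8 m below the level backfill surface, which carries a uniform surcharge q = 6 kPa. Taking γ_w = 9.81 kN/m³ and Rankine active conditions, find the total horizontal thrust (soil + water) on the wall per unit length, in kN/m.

335 kN/m

K_a = tan²(45° − φ/2) = 0.4012.
γ' = 19.7 − 9.81 = 9.890 kN/m³. h₂ = H − d_w = 5.9 m.
σ'_h: at surface K_a·q = 2.407; at WT K_a(q+γd_w) = 13.74; at base K_a(q+γd_w+γ'h₂) = 37.15 kPa.
P₁ = ½(2.407+13.74)×1.8 = 14.54; P₂ = ½(13.74+37.15)×5.9 = 150.2; P_w = ½γ_w h₂² = 170.7.
Total = 14.54+150.2+170.7 = 335.4 kN/m.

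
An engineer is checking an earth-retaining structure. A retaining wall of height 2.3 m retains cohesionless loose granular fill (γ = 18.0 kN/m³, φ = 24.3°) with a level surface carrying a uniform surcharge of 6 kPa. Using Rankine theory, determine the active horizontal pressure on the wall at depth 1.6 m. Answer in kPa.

K_a = (1 − sin φ)/(1 + sin φ) = 0.4169.
σ_v = γz + q = 18.0 × 1.6 + 6 = 34.80 kPa.
σ_h = K_a σ_v = 0.4169 × 34.80 = 14.51 kPa.

14.5 kPa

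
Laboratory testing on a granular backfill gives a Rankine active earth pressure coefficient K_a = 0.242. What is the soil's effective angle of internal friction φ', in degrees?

37.6°

K_a = tan²(45° − φ/2) ⇒ 45° − φ/2 = arctan(√0.242) = 26.19°.
φ = 2(45° − 26.19°) = 37.61°.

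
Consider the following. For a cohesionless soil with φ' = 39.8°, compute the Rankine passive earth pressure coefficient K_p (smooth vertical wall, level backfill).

K_p = (1 + sin φ)/(1 − sin φ) = tan²(45° + 39.8°/2) = 4.557.

4.56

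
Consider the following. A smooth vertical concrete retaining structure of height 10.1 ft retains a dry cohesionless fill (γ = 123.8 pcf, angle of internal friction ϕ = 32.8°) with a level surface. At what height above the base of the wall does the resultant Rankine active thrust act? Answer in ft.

3.37 ft

K_a = 0.2973.
The pressure distribution is triangular, so the resultant acts at H/3 above the base = 10.1/3 = 3.367 ft.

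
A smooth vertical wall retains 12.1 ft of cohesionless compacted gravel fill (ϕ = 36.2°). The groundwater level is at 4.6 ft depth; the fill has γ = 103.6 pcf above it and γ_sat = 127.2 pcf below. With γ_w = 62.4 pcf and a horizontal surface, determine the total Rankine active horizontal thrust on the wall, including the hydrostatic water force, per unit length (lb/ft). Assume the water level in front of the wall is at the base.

K_a = tan²(45° − φ/2) = 0.2574.
γ' = 127.2 − 62.4 = 64.80 pcf. Depth below WT = 7.5 ft.
σ'_h at WT = K_a γ d_w = 122.7 psf; at base = 122.7 + K_a γ' × 7.5 = 247.7 psf.
P₁ (0–4.6 ft) = ½×122.7×4.6 = 282.1. P₂ (4.6–12.1 ft) = ½(122.7+247.7)×7.5 = 1389.
P_w = ½ γ_w h₂² = 0.5×62.4×7.5² = 1755. Total = 282.1+1389+1755 = 3426 lb/ft.

3430 lb/ft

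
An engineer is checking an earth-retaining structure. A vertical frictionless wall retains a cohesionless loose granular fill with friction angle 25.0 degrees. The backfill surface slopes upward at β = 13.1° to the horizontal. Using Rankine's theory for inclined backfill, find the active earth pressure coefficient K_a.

K_a = cos β · (cos β − √(cos²β − cos²φ)) / (cos β + √(cos²β − cos²φ)).
cos β = 0.9740, cos φ = 0.9063, √(cos²β − cos²φ) = 0.3567.
K_a = 0.9740 × (0.9740 − 0.3567)/(0.9740 + 0.3567) = 0.4518.

0.452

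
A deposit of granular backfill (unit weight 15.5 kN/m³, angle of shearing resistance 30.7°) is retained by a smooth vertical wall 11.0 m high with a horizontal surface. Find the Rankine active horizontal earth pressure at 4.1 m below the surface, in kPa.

K_a = (1 − sin φ)/(1 + sin φ) = 0.3240.
σ_h = K_a γ z = 0.3240 × 15.5 × 4.1 = 20.59 kPa.

20.6 kPa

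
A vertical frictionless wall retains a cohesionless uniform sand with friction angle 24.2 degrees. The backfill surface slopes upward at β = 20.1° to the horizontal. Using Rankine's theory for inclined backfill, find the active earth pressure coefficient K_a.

0.578

K_a = cos β · (cos β − √(cos²β − cos²φ)) / (cos β + √(cos²β − cos²φ)).
cos β = 0.9391, cos φ = 0.9121, √(cos²β − cos²φ) = 0.2235.
K_a = 0.9391 × (0.9391 − 0.2235)/(0.9391 + 0.2235) = 0.5781.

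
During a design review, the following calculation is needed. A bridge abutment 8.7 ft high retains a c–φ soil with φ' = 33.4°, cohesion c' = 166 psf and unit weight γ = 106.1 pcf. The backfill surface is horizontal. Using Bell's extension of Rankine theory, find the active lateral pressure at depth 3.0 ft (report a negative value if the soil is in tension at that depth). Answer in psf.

-86.5 psf

K_a = (1 − sin φ)/(1 + sin φ) = 0.2899.
σ_a = K_a γ z − 2c√K_a = 0.2899×106.1×3.0 − 2×166×0.5384 = -86.48 psf.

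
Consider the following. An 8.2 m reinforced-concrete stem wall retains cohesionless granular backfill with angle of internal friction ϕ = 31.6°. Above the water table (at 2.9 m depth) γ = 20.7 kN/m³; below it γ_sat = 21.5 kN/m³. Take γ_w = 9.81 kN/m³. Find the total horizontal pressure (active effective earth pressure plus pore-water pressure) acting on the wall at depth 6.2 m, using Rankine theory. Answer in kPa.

63.2 kPa

K_a = (1 − sin φ)/(1 + sin φ) = 0.3123.
γ' = 21.5 − 9.81 = 11.69 kN/m³.
Effective vertical stress at 6.2 m: σ'_v = 20.7×2.9 + 11.69×3.30 = 98.61 kPa.
σ'_h = K_a σ'_v = 0.3123 × 98.61 = 30.80 kPa; u = γ_w × 3.30 = 32.37 kPa.
Total σ_h = 30.80 + 32.37 = 63.17 kPa.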